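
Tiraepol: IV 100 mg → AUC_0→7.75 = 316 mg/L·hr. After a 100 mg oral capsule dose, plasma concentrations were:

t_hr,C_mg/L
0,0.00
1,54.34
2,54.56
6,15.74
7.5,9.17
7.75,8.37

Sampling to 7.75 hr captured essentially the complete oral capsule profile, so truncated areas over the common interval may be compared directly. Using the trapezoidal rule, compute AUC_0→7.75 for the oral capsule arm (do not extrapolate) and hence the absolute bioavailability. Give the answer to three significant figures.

F = 0.769

Trapezoidal AUC_0→7.75 (oral capsule):
  [0→1]: (0.00+54.34)/2 × 1 = 27.17
  [1→2]: (54.34+54.56)/2 × 1 = 54.45
  [2→6]: (54.56+15.74)/2 × 4 = 140.6
  [6→7.5]: (15.74+9.17)/2 × 1.5 = 18.6825
  [7.5→7.75]: (9.17+8.37)/2 × 0.25 = 2.1925
  Sum = 243.095 mg/L·hr
F = (AUC_ev/D_ev)/(AUC_iv/D_iv) = (243.095/100)/(316/100) = 2.43095/3.16 = 0.7693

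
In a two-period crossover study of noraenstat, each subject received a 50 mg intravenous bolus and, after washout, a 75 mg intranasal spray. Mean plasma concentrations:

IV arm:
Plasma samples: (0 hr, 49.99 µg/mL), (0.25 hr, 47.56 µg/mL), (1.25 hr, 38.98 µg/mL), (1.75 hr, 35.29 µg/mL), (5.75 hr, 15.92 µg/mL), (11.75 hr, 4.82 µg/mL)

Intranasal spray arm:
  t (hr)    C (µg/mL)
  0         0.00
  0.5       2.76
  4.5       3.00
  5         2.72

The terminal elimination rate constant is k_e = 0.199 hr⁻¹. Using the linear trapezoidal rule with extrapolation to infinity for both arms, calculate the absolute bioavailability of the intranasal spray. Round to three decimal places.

F = 0.069

Trapezoidal AUC_0→11.75 (IV):
  [0→0.25]: (49.99+47.56)/2 × 0.25 = 12.19375
  [0.25→1.25]: (47.56+38.98)/2 × 1 = 43.27
  [1.25→1.75]: (38.98+35.29)/2 × 0.5 = 18.5675
  [1.75→5.75]: (35.29+15.92)/2 × 4 = 102.42
  [5.75→11.75]: (15.92+4.82)/2 × 6 = 62.22
  Sum = 238.67125 µg/mL·hr
IV tail: 4.82/0.199 = 24.221; AUC_iv,0→∞ = 238.67125 + 24.221 = 262.89225 µg/mL·hr
Trapezoidal AUC_0→5 (intranasal spray):
  [0→0.5]: (0.00+2.76)/2 × 0.5 = 0.69
  [0.5→4.5]: (2.76+3.00)/2 × 4 = 11.52
  [4.5→5]: (3.00+2.72)/2 × 0.5 = 1.43
  Sum = 13.64 µg/mL·hr
intranasal spray tail: 2.72/0.199 = 13.668; AUC_ev,0→∞ = 13.64 + 13.668 = 27.308 µg/mL·hr
F = (AUC_ev/D_ev)/(AUC_iv/D_iv) = (27.308/75)/(262.89225/50) = 0.364107/5.257845 = 0.0693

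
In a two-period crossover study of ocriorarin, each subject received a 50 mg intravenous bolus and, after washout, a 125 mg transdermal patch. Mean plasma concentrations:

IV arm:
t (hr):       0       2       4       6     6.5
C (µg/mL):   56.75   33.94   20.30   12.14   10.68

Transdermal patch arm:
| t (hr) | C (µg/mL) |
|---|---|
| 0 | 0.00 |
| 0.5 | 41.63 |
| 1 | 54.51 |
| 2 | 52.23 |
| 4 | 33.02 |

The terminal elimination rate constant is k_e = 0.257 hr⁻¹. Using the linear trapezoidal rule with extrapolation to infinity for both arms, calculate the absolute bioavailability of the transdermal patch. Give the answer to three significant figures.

F = 0.537

Trapezoidal AUC_0→6.5 (IV):
  [0→2]: (56.75+33.94)/2 × 2 = 90.69
  [2→4]: (33.94+20.30)/2 × 2 = 54.24
  [4→6]: (20.30+12.14)/2 × 2 = 32.44
  [6→6.5]: (12.14+10.68)/2 × 0.5 = 5.705
  Sum = 183.075 µg/mL·hr
IV tail: 10.68/0.257 = 41.556; AUC_iv,0→∞ = 183.075 + 41.556 = 224.631 µg/mL·hr
Trapezoidal AUC_0→4 (transdermal patch):
  [0→0.5]: (0.00+41.63)/2 × 0.5 = 10.4075
  [0.5→1]: (41.63+54.51)/2 × 0.5 = 24.035
  [1→2]: (54.51+52.23)/2 × 1 = 53.37
  [2→4]: (52.23+33.02)/2 × 2 = 85.25
  Sum = 173.0625 µg/mL·hr
transdermal patch tail: 33.02/0.257 = 128.482; AUC_ev,0→∞ = 173.0625 + 128.482 = 301.5445 µg/mL·hr
F = (AUC_ev/D_ev)/(AUC_iv/D_iv) = (301.5445/125)/(224.631/50) = 2.412356/4.49262 = 0.5370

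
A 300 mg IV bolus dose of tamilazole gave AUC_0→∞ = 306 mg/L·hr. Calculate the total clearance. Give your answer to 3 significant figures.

CL = 0.980 L/hr

CL = Dose_iv / AUC_0→∞
   = 300 / 306 = 0.980392 L/hr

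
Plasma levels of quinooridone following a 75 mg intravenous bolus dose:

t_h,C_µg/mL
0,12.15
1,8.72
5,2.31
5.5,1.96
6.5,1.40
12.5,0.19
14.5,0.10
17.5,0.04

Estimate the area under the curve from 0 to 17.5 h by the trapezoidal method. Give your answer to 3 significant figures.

Trapezoidal AUC_0→17.5:
  [0→1]: (12.15+8.72)/2 × 1 = 10.435
  [1→5]: (8.72+2.31)/2 × 4 = 22.06
  [5→5.5]: (2.31+1.96)/2 × 0.5 = 1.0675
  [5.5→6.5]: (1.96+1.40)/2 × 1 = 1.68
  [6.5→12.5]: (1.40+0.19)/2 × 6 = 4.77
  [12.5→14.5]: (0.19+0.10)/2 × 2 = 0.29
  [14.5→17.5]: (0.10+0.04)/2 × 3 = 0.21
  Sum = 40.5125 µg/mL·h

AUC = 40.5 µg/mL·h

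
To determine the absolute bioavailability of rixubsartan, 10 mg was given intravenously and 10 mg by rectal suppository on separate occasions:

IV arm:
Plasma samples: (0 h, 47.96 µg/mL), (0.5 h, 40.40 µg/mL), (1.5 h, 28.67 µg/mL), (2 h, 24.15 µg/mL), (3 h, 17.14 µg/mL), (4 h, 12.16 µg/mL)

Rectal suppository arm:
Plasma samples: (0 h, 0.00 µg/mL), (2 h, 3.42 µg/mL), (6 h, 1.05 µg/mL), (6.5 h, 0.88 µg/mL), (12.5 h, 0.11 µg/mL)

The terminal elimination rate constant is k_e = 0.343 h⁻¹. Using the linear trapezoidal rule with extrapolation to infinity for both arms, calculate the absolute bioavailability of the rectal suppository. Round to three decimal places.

F = 0.115

Trapezoidal AUC_0→4 (IV):
  [0→0.5]: (47.96+40.40)/2 × 0.5 = 22.09
  [0.5→1.5]: (40.40+28.67)/2 × 1 = 34.535
  [1.5→2]: (28.67+24.15)/2 × 0.5 = 13.205
  [2→3]: (24.15+17.14)/2 × 1 = 20.645
  [3→4]: (17.14+12.16)/2 × 1 = 14.65
  Sum = 105.125 µg/mL·h
IV tail: 12.16/0.343 = 35.452; AUC_iv,0→∞ = 105.125 + 35.452 = 140.577 µg/mL·h
Trapezoidal AUC_0→12.5 (rectal suppository):
  [0→2]: (0.00+3.42)/2 × 2 = 3.42
  [2→6]: (3.42+1.05)/2 × 4 = 8.94
  [6→6.5]: (1.05+0.88)/2 × 0.5 = 0.4825
  [6.5→12.5]: (0.88+0.11)/2 × 6 = 2.97
  Sum = 15.8125 µg/mL·h
rectal suppository tail: 0.11/0.343 = 0.321; AUC_ev,0→∞ = 15.8125 + 0.321 = 16.1335 µg/mL·h
F = (AUC_ev/D_ev)/(AUC_iv/D_iv) = (16.1335/10)/(140.577/10) = 1.61335/14.0577 = 0.1148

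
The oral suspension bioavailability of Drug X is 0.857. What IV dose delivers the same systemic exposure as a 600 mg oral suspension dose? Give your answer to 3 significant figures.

D_iv = 514 mg

Systemic exposure from an extravascular dose = F × D_ev, so the equivalent IV dose is F × D_ev.
D_iv = F × D_ev = 0.857 × 600 = 514.2 mg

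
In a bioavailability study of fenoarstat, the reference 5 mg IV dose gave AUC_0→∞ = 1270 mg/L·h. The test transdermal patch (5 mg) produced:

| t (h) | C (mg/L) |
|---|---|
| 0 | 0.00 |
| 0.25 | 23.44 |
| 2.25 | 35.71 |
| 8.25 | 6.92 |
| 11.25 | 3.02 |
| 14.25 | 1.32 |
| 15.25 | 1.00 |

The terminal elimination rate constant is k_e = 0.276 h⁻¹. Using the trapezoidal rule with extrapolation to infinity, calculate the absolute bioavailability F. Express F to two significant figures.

F = 0.17

Trapezoidal AUC_0→15.25 (transdermal patch):
  [0→0.25]: (0.00+23.44)/2 × 0.25 = 2.93
  [0.25→2.25]: (23.44+35.71)/2 × 2 = 59.15
  [2.25→8.25]: (35.71+6.92)/2 × 6 = 127.89
  [8.25→11.25]: (6.92+3.02)/2 × 3 = 14.91
  [11.25→14.25]: (3.02+1.32)/2 × 3 = 6.51
  [14.25→15.25]: (1.32+1.00)/2 × 1 = 1.16
  Sum = 212.55 mg/L·h
Tail: C_last/k_e = 1.00/0.276 = 3.623
AUC_0→∞ (transdermal patch) = 212.55 + 3.623 = 216.173 mg/L·h
F = (AUC_ev/D_ev)/(AUC_iv/D_iv) = (216.173/5)/(1270/5) = 43.2346/254 = 0.1702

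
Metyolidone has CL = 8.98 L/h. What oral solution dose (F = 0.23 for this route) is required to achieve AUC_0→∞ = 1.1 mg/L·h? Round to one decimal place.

Dose = 42.9 mg

Dose = CL × AUC_0→∞ / F
     = 8.98 × 1.1 / 0.23 = 42.9478 mg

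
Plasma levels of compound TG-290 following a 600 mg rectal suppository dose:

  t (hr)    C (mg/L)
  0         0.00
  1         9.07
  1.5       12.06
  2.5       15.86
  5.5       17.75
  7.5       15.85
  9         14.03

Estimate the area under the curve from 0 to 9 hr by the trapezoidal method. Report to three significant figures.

AUC = 130 mg/L·hr

Trapezoidal AUC_0→9:
  [0→1]: (0.00+9.07)/2 × 1 = 4.535
  [1→1.5]: (9.07+12.06)/2 × 0.5 = 5.2825
  [1.5→2.5]: (12.06+15.86)/2 × 1 = 13.96
  [2.5→5.5]: (15.86+17.75)/2 × 3 = 50.415
  [5.5→7.5]: (17.75+15.85)/2 × 2 = 33.6
  [7.5→9]: (15.85+14.03)/2 × 1.5 = 22.41
  Sum = 130.2025 mg/L·hr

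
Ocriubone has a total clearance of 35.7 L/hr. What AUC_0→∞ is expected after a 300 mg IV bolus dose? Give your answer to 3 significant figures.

AUC_0→∞ = Dose_iv / CL
        = 300 / 35.7 = 8.40336 mg/L·hr

AUC = 8.40 mg/L·hr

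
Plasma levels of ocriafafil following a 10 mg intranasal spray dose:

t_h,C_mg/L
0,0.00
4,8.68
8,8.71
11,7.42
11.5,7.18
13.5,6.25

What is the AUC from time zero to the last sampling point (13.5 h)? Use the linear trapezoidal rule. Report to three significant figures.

AUC = 93.4 mg/L·h

Trapezoidal AUC_0→13.5:
  [0→4]: (0.00+8.68)/2 × 4 = 17.36
  [4→8]: (8.68+8.71)/2 × 4 = 34.78
  [8→11]: (8.71+7.42)/2 × 3 = 24.195
  [11→11.5]: (7.42+7.18)/2 × 0.5 = 3.65
  [11.5→13.5]: (7.18+6.25)/2 × 2 = 13.43
  Sum = 93.415 mg/L·h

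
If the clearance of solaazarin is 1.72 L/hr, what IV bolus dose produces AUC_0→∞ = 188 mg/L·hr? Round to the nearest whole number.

Dose_iv = CL × AUC_0→∞
     = 1.72 × 188 = 323.36 mg

Dose = 323 mg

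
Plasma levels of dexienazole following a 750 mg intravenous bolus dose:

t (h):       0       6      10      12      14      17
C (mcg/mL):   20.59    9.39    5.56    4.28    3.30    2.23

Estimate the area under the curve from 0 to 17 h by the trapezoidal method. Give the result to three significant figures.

Trapezoidal AUC_0→17:
  [0→6]: (20.59+9.39)/2 × 6 = 89.94
  [6→10]: (9.39+5.56)/2 × 4 = 29.9
  [10→12]: (5.56+4.28)/2 × 2 = 9.84
  [12→14]: (4.28+3.30)/2 × 2 = 7.58
  [14→17]: (3.30+2.23)/2 × 3 = 8.295
  Sum = 145.555 mcg/mL·h

AUC = 146 mcg/mL·h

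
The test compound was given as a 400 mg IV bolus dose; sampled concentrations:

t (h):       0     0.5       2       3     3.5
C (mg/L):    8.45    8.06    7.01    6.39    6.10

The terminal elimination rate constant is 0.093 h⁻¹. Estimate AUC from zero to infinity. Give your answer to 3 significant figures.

AUC = 90.8 mg/L·h

Trapezoidal AUC_0→3.5:
  [0→0.5]: (8.45+8.06)/2 × 0.5 = 4.1275
  [0.5→2]: (8.06+7.01)/2 × 1.5 = 11.3025
  [2→3]: (7.01+6.39)/2 × 1 = 6.7
  [3→3.5]: (6.39+6.10)/2 × 0.5 = 3.1225
  Sum = 25.2525 mg/L·h
Extrapolated tail: C_last / k_e = 6.10 / 0.093 = 65.591
AUC_0→∞ = 25.2525 + 65.591 = 90.8435 mg/L·h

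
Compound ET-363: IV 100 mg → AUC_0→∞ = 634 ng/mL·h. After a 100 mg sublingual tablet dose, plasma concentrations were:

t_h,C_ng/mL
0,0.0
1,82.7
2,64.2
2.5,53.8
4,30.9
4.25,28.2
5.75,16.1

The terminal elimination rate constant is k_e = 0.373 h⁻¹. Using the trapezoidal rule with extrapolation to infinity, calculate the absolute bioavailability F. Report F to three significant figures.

Trapezoidal AUC_0→5.75 (sublingual tablet):
  [0→1]: (0.0+82.7)/2 × 1 = 41.35
  [1→2]: (82.7+64.2)/2 × 1 = 73.45
  [2→2.5]: (64.2+53.8)/2 × 0.5 = 29.5
  [2.5→4]: (53.8+30.9)/2 × 1.5 = 63.525
  [4→4.25]: (30.9+28.2)/2 × 0.25 = 7.3875
  [4.25→5.75]: (28.2+16.1)/2 × 1.5 = 33.225
  Sum = 248.4375 ng/mL·h
Tail: C_last/k_e = 16.1/0.373 = 43.164
AUC_0→∞ (sublingual tablet) = 248.4375 + 43.164 = 291.6015 ng/mL·h
F = (AUC_ev/D_ev)/(AUC_iv/D_iv) = (291.6015/100)/(634/100) = 2.916015/6.34 = 0.4599

F = 0.460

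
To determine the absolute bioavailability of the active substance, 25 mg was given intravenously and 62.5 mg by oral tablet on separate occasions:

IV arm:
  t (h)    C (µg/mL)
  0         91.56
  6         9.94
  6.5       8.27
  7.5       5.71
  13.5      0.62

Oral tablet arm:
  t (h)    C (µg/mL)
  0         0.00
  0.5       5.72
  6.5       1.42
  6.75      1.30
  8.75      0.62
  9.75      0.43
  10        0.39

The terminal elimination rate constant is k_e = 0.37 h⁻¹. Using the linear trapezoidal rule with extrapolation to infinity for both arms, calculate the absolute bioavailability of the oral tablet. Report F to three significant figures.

Trapezoidal AUC_0→13.5 (IV):
  [0→6]: (91.56+9.94)/2 × 6 = 304.5
  [6→6.5]: (9.94+8.27)/2 × 0.5 = 4.5525
  [6.5→7.5]: (8.27+5.71)/2 × 1 = 6.99
  [7.5→13.5]: (5.71+0.62)/2 × 6 = 18.99
  Sum = 335.0325 µg/mL·h
IV tail: 0.62/0.37 = 1.676; AUC_iv,0→∞ = 335.0325 + 1.676 = 336.7085 µg/mL·h
Trapezoidal AUC_0→10 (oral tablet):
  [0→0.5]: (0.00+5.72)/2 × 0.5 = 1.43
  [0.5→6.5]: (5.72+1.42)/2 × 6 = 21.42
  [6.5→6.75]: (1.42+1.30)/2 × 0.25 = 0.34
  [6.75→8.75]: (1.30+0.62)/2 × 2 = 1.92
  [8.75→9.75]: (0.62+0.43)/2 × 1 = 0.525
  [9.75→10]: (0.43+0.39)/2 × 0.25 = 0.1025
  Sum = 25.7375 µg/mL·h
oral tablet tail: 0.39/0.37 = 1.054; AUC_ev,0→∞ = 25.7375 + 1.054 = 26.7915 µg/mL·h
F = (AUC_ev/D_ev)/(AUC_iv/D_iv) = (26.7915/62.5)/(336.7085/25) = 0.428664/13.46834 = 0.0318

F = 0.0318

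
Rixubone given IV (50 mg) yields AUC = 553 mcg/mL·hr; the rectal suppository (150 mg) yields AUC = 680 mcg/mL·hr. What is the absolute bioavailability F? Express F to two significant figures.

F = (AUC_ev / D_ev) / (AUC_iv / D_iv)
  = (680/150) / (553/50)
  = 4.53333 / 11.06 = 0.4099

F = 0.41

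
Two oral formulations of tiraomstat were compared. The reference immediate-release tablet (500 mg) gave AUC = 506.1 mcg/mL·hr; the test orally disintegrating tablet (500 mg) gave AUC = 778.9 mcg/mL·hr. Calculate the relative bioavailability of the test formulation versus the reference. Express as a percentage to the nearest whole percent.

F_rel = (AUC_test/D_test) / (AUC_ref/D_ref)
      = (778.9/500) / (506.1/500)
      = 1.5578 / 1.0122 = 1.5390 = 153.90%

F_rel = 154%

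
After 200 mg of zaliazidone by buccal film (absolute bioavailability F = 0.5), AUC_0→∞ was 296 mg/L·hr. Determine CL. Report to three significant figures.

CL = F × Dose / AUC_0→∞
   = 0.5 × 200 / 296 = 0.337838 L/hr

CL = 0.338 L/hr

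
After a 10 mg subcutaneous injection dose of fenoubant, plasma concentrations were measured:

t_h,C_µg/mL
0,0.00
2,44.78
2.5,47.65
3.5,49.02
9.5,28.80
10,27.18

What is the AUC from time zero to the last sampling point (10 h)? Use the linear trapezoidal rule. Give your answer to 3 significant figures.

AUC = 364 µg/mL·h

Trapezoidal AUC_0→10:
  [0→2]: (0.00+44.78)/2 × 2 = 44.78
  [2→2.5]: (44.78+47.65)/2 × 0.5 = 23.1075
  [2.5→3.5]: (47.65+49.02)/2 × 1 = 48.335
  [3.5→9.5]: (49.02+28.80)/2 × 6 = 233.46
  [9.5→10]: (28.80+27.18)/2 × 0.5 = 13.995
  Sum = 363.6775 µg/mL·h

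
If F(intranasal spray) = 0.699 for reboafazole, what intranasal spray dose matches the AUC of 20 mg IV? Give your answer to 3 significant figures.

For equal systemic exposure: F × D_ev = D_iv
D_ev = D_iv / F = 20 / 0.699 = 28.6123 mg

D_intranasal = 28.6 mg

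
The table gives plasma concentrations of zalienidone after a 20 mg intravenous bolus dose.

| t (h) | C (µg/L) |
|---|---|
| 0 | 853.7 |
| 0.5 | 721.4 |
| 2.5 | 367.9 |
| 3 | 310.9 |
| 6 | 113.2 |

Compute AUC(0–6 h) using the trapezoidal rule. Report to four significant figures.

AUC = 2289 µg/L·h

Trapezoidal AUC_0→6:
  [0→0.5]: (853.7+721.4)/2 × 0.5 = 393.775
  [0.5→2.5]: (721.4+367.9)/2 × 2 = 1089.3
  [2.5→3]: (367.9+310.9)/2 × 0.5 = 169.7
  [3→6]: (310.9+113.2)/2 × 3 = 636.15
  Sum = 2288.925 µg/L·h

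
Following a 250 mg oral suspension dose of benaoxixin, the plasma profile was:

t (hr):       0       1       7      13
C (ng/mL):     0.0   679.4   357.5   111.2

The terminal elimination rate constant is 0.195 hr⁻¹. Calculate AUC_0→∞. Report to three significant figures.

AUC = 5430 ng/mL·hr

Trapezoidal AUC_0→13:
  [0→1]: (0.0+679.4)/2 × 1 = 339.7
  [1→7]: (679.4+357.5)/2 × 6 = 3110.7
  [7→13]: (357.5+111.2)/2 × 6 = 1406.1
  Sum = 4856.5 ng/mL·hr
Extrapolated tail: C_last / k_e = 111.2 / 0.195 = 570.256
AUC_0→∞ = 4856.5 + 570.256 = 5426.756 ng/mL·hr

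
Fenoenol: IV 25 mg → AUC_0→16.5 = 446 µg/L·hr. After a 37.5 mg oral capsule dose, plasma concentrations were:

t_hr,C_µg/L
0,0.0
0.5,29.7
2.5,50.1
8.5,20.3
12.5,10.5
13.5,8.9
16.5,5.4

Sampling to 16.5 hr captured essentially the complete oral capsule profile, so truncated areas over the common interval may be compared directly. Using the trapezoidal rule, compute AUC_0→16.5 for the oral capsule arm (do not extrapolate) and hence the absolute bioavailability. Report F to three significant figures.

Trapezoidal AUC_0→16.5 (oral capsule):
  [0→0.5]: (0.0+29.7)/2 × 0.5 = 7.425
  [0.5→2.5]: (29.7+50.1)/2 × 2 = 79.8
  [2.5→8.5]: (50.1+20.3)/2 × 6 = 211.2
  [8.5→12.5]: (20.3+10.5)/2 × 4 = 61.6
  [12.5→13.5]: (10.5+8.9)/2 × 1 = 9.7
  [13.5→16.5]: (8.9+5.4)/2 × 3 = 21.45
  Sum = 391.175 µg/L·hr
F = (AUC_ev/D_ev)/(AUC_iv/D_iv) = (391.175/37.5)/(446/25) = 10.4313/17.84 = 0.5847

F = 0.585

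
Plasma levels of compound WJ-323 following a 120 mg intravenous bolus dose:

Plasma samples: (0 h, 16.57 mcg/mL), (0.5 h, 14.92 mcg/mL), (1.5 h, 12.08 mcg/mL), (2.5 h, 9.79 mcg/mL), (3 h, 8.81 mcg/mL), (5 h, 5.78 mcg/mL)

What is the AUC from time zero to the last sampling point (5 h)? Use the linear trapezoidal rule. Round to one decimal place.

AUC = 51.5 mcg/mL·h

Trapezoidal AUC_0→5:
  [0→0.5]: (16.57+14.92)/2 × 0.5 = 7.8725
  [0.5→1.5]: (14.92+12.08)/2 × 1 = 13.5
  [1.5→2.5]: (12.08+9.79)/2 × 1 = 10.935
  [2.5→3]: (9.79+8.81)/2 × 0.5 = 4.65
  [3→5]: (8.81+5.78)/2 × 2 = 14.59
  Sum = 51.5475 mcg/mL·h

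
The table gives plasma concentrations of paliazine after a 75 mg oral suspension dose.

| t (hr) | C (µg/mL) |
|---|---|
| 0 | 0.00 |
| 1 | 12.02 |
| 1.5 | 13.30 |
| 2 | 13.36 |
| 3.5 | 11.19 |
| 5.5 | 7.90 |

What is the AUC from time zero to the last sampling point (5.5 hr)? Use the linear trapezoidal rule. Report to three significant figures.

AUC = 56.5 µg/mL·hr

Trapezoidal AUC_0→5.5:
  [0→1]: (0.00+12.02)/2 × 1 = 6.01
  [1→1.5]: (12.02+13.30)/2 × 0.5 = 6.33
  [1.5→2]: (13.30+13.36)/2 × 0.5 = 6.665
  [2→3.5]: (13.36+11.19)/2 × 1.5 = 18.4125
  [3.5→5.5]: (11.19+7.90)/2 × 2 = 19.09
  Sum = 56.5075 µg/mL·hr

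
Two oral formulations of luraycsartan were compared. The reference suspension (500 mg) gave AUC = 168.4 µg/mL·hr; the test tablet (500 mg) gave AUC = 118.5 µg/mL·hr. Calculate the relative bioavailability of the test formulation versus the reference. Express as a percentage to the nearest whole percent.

F_rel = (AUC_test/D_test) / (AUC_ref/D_ref)
      = (118.5/500) / (168.4/500)
      = 0.237 / 0.3368 = 0.7037 = 70.37%

F_rel = 70%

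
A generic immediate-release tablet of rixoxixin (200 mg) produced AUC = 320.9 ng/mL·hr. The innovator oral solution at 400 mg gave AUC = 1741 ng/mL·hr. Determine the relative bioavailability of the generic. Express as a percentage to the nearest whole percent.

F_rel = 37%

F_rel = (AUC_test/D_test) / (AUC_ref/D_ref)
      = (320.9/200) / (1741/400)
      = 1.6045 / 4.3525 = 0.3686 = 36.86%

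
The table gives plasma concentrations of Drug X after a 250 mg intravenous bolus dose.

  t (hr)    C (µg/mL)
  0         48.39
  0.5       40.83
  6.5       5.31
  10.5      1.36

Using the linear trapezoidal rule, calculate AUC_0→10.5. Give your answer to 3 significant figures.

Trapezoidal AUC_0→10.5:
  [0→0.5]: (48.39+40.83)/2 × 0.5 = 22.305
  [0.5→6.5]: (40.83+5.31)/2 × 6 = 138.42
  [6.5→10.5]: (5.31+1.36)/2 × 4 = 13.34
  Sum = 174.065 µg/mL·hr

AUC = 174 µg/mL·hr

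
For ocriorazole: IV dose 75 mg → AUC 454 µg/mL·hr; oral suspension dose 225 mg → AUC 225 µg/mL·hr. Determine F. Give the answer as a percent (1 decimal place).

F = (AUC_ev / D_ev) / (AUC_iv / D_iv)
  = (225/225) / (454/75)
  = 1 / 6.05333 = 0.1652
  = 16.52%

F = 16.5%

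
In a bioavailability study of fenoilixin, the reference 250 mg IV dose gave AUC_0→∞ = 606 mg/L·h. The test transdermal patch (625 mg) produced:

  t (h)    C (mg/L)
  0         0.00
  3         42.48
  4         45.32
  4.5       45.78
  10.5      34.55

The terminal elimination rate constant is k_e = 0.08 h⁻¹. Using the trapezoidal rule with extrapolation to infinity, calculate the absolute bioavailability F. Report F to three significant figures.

F = 0.530

Trapezoidal AUC_0→10.5 (transdermal patch):
  [0→3]: (0.00+42.48)/2 × 3 = 63.72
  [3→4]: (42.48+45.32)/2 × 1 = 43.9
  [4→4.5]: (45.32+45.78)/2 × 0.5 = 22.775
  [4.5→10.5]: (45.78+34.55)/2 × 6 = 240.99
  Sum = 371.385 mg/L·h
Tail: C_last/k_e = 34.55/0.08 = 431.875
AUC_0→∞ (transdermal patch) = 371.385 + 431.875 = 803.26 mg/L·h
F = (AUC_ev/D_ev)/(AUC_iv/D_iv) = (803.26/625)/(606/250) = 1.285216/2.424 = 0.5302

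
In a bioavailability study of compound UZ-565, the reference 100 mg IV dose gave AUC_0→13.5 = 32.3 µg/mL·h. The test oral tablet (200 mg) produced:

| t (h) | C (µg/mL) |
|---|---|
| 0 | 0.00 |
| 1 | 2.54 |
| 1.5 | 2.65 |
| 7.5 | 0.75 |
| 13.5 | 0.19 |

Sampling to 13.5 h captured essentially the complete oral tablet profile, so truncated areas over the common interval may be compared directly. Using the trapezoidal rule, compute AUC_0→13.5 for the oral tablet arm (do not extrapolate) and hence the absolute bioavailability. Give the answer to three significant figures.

Trapezoidal AUC_0→13.5 (oral tablet):
  [0→1]: (0.00+2.54)/2 × 1 = 1.27
  [1→1.5]: (2.54+2.65)/2 × 0.5 = 1.2975
  [1.5→7.5]: (2.65+0.75)/2 × 6 = 10.2
  [7.5→13.5]: (0.75+0.19)/2 × 6 = 2.82
  Sum = 15.5875 µg/mL·h
F = (AUC_ev/D_ev)/(AUC_iv/D_iv) = (15.5875/200)/(32.3/100) = 0.0779375/0.323 = 0.2413

F = 0.241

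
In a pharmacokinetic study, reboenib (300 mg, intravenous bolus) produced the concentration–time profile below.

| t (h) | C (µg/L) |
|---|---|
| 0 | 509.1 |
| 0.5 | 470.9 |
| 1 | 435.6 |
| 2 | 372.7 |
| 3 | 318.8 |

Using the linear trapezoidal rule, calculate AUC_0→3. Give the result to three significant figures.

AUC = 1220 µg/L·h

Trapezoidal AUC_0→3:
  [0→0.5]: (509.1+470.9)/2 × 0.5 = 245.0
  [0.5→1]: (470.9+435.6)/2 × 0.5 = 226.625
  [1→2]: (435.6+372.7)/2 × 1 = 404.15
  [2→3]: (372.7+318.8)/2 × 1 = 345.75
  Sum = 1221.525 µg/L·h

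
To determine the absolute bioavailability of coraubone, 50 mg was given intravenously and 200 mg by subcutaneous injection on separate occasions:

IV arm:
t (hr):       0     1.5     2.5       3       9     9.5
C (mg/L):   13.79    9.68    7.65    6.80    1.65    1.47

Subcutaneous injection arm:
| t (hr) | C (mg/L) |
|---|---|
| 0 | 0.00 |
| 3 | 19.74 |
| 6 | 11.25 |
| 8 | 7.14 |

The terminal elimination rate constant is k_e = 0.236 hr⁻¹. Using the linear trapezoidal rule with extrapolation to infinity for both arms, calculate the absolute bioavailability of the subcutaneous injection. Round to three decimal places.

Trapezoidal AUC_0→9.5 (IV):
  [0→1.5]: (13.79+9.68)/2 × 1.5 = 17.6025
  [1.5→2.5]: (9.68+7.65)/2 × 1 = 8.665
  [2.5→3]: (7.65+6.80)/2 × 0.5 = 3.6125
  [3→9]: (6.80+1.65)/2 × 6 = 25.35
  [9→9.5]: (1.65+1.47)/2 × 0.5 = 0.78
  Sum = 56.01 mg/L·hr
IV tail: 1.47/0.236 = 6.229; AUC_iv,0→∞ = 56.01 + 6.229 = 62.239 mg/L·hr
Trapezoidal AUC_0→8 (subcutaneous injection):
  [0→3]: (0.00+19.74)/2 × 3 = 29.61
  [3→6]: (19.74+11.25)/2 × 3 = 46.485
  [6→8]: (11.25+7.14)/2 × 2 = 18.39
  Sum = 94.485 mg/L·hr
subcutaneous injection tail: 7.14/0.236 = 30.254; AUC_ev,0→∞ = 94.485 + 30.254 = 124.739 mg/L·hr
F = (AUC_ev/D_ev)/(AUC_iv/D_iv) = (124.739/200)/(62.239/50) = 0.623695/1.24478 = 0.5010

F = 0.501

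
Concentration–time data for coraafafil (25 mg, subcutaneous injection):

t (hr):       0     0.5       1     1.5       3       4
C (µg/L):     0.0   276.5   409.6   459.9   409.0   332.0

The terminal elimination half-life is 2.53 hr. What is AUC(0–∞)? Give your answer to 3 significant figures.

AUC = 2690 µg/L·hr

Trapezoidal AUC_0→4:
  [0→0.5]: (0.0+276.5)/2 × 0.5 = 69.125
  [0.5→1]: (276.5+409.6)/2 × 0.5 = 171.525
  [1→1.5]: (409.6+459.9)/2 × 0.5 = 217.375
  [1.5→3]: (459.9+409.0)/2 × 1.5 = 651.675
  [3→4]: (409.0+332.0)/2 × 1 = 370.5
  Sum = 1480.2 µg/L·hr
k_e = ln2 / t½ = 0.693147 / 2.53 = 0.2740 hr^-1
Extrapolated tail: C_last / k_e = 332.0 / 0.274 = 1211.679
AUC_0→∞ = 1480.2 + 1211.679 = 2691.879 µg/L·hr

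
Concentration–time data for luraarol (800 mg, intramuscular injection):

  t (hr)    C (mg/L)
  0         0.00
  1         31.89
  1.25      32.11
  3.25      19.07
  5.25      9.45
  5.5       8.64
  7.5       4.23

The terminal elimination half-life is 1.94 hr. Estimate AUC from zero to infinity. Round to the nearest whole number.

AUC = 131 mg/L·hr

Trapezoidal AUC_0→7.5:
  [0→1]: (0.00+31.89)/2 × 1 = 15.945
  [1→1.25]: (31.89+32.11)/2 × 0.25 = 8.0
  [1.25→3.25]: (32.11+19.07)/2 × 2 = 51.18
  [3.25→5.25]: (19.07+9.45)/2 × 2 = 28.52
  [5.25→5.5]: (9.45+8.64)/2 × 0.25 = 2.26125
  [5.5→7.5]: (8.64+4.23)/2 × 2 = 12.87
  Sum = 118.77625 mg/L·hr
k_e = ln2 / t½ = 0.693147 / 1.94 = 0.3573 hr^-1
Extrapolated tail: C_last / k_e = 4.23 / 0.3573 = 11.839
AUC_0→∞ = 118.77625 + 11.839 = 130.61525 mg/L·hr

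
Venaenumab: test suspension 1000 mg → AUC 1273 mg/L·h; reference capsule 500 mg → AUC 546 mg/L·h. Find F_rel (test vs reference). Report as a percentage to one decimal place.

F_rel = 116.6%

F_rel = (AUC_test/D_test) / (AUC_ref/D_ref)
      = (1273/1000) / (546/500)
      = 1.273 / 1.092 = 1.1658 = 116.58%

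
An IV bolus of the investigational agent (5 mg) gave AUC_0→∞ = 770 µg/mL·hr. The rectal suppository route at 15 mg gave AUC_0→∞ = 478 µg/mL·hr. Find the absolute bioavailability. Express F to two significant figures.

F = 0.21

F = (AUC_ev / D_ev) / (AUC_iv / D_iv)
  = (478/15) / (770/5)
  = 31.8667 / 154 = 0.2069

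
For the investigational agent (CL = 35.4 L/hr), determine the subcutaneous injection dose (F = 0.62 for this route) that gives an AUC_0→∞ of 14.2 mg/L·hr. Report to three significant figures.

Dose = CL × AUC_0→∞ / F
     = 35.4 × 14.2 / 0.62 = 810.774 mg

Dose = 811 mg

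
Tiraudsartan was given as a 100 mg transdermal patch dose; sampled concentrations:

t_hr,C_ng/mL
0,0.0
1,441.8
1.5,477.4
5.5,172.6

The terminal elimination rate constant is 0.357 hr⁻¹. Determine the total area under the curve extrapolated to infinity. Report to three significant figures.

Trapezoidal AUC_0→5.5:
  [0→1]: (0.0+441.8)/2 × 1 = 220.9
  [1→1.5]: (441.8+477.4)/2 × 0.5 = 229.8
  [1.5→5.5]: (477.4+172.6)/2 × 4 = 1300.0
  Sum = 1750.7 ng/mL·hr
Extrapolated tail: C_last / k_e = 172.6 / 0.357 = 483.473
AUC_0→∞ = 1750.7 + 483.473 = 2234.173 ng/mL·hr

AUC = 2230 ng/mL·hr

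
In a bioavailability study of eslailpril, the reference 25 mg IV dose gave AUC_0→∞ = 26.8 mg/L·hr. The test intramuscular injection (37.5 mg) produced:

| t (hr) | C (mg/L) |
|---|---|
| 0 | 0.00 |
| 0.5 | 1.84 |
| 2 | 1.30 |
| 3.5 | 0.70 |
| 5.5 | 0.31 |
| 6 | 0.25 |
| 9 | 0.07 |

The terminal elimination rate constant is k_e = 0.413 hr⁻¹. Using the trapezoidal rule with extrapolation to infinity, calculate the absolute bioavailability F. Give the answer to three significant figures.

Trapezoidal AUC_0→9 (intramuscular injection):
  [0→0.5]: (0.00+1.84)/2 × 0.5 = 0.46
  [0.5→2]: (1.84+1.30)/2 × 1.5 = 2.355
  [2→3.5]: (1.30+0.70)/2 × 1.5 = 1.5
  [3.5→5.5]: (0.70+0.31)/2 × 2 = 1.01
  [5.5→6]: (0.31+0.25)/2 × 0.5 = 0.14
  [6→9]: (0.25+0.07)/2 × 3 = 0.48
  Sum = 5.945 mg/L·hr
Tail: C_last/k_e = 0.07/0.413 = 0.169
AUC_0→∞ (intramuscular injection) = 5.945 + 0.169 = 6.114 mg/L·hr
F = (AUC_ev/D_ev)/(AUC_iv/D_iv) = (6.114/37.5)/(26.8/25) = 0.16304/1.072 = 0.1521

F = 0.152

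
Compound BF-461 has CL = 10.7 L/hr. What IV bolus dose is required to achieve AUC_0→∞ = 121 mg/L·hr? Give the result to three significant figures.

Dose_iv = CL × AUC_0→∞
     = 10.7 × 121 = 1294.7 mg

Dose = 1290 mg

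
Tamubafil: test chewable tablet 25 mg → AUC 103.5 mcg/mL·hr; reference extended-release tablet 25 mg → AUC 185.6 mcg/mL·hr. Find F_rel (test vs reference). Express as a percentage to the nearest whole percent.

F_rel = (AUC_test/D_test) / (AUC_ref/D_ref)
      = (103.5/25) / (185.6/25)
      = 4.14 / 7.424 = 0.5577 = 55.77%

F_rel = 56%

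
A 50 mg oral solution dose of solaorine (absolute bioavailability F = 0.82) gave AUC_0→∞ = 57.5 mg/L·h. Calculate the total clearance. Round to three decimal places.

CL = 0.713 L/h

CL = F × Dose / AUC_0→∞
   = 0.82 × 50 / 57.5 = 0.713043 L/h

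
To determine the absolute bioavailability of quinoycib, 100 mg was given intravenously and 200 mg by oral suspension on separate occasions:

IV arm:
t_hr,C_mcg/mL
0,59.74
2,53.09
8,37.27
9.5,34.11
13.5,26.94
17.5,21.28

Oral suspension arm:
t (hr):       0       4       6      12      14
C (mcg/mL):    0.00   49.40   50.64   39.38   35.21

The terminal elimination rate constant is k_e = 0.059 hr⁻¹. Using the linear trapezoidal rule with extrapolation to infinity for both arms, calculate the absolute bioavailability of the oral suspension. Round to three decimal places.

Trapezoidal AUC_0→17.5 (IV):
  [0→2]: (59.74+53.09)/2 × 2 = 112.83
  [2→8]: (53.09+37.27)/2 × 6 = 271.08
  [8→9.5]: (37.27+34.11)/2 × 1.5 = 53.535
  [9.5→13.5]: (34.11+26.94)/2 × 4 = 122.1
  [13.5→17.5]: (26.94+21.28)/2 × 4 = 96.44
  Sum = 655.985 mcg/mL·hr
IV tail: 21.28/0.059 = 360.678; AUC_iv,0→∞ = 655.985 + 360.678 = 1016.663 mcg/mL·hr
Trapezoidal AUC_0→14 (oral suspension):
  [0→4]: (0.00+49.40)/2 × 4 = 98.8
  [4→6]: (49.40+50.64)/2 × 2 = 100.04
  [6→12]: (50.64+39.38)/2 × 6 = 270.06
  [12→14]: (39.38+35.21)/2 × 2 = 74.59
  Sum = 543.49 mcg/mL·hr
oral suspension tail: 35.21/0.059 = 596.780; AUC_ev,0→∞ = 543.49 + 596.780 = 1140.27 mcg/mL·hr
F = (AUC_ev/D_ev)/(AUC_iv/D_iv) = (1140.27/200)/(1016.663/100) = 5.70135/10.16663 = 0.5608

F = 0.561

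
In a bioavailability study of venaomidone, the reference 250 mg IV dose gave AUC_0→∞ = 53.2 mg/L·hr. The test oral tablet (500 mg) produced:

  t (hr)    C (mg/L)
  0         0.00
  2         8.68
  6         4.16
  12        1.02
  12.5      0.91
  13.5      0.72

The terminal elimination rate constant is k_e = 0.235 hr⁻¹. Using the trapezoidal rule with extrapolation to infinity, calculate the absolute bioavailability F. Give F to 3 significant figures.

F = 0.510

Trapezoidal AUC_0→13.5 (oral tablet):
  [0→2]: (0.00+8.68)/2 × 2 = 8.68
  [2→6]: (8.68+4.16)/2 × 4 = 25.68
  [6→12]: (4.16+1.02)/2 × 6 = 15.54
  [12→12.5]: (1.02+0.91)/2 × 0.5 = 0.4825
  [12.5→13.5]: (0.91+0.72)/2 × 1 = 0.815
  Sum = 51.1975 mg/L·hr
Tail: C_last/k_e = 0.72/0.235 = 3.064
AUC_0→∞ (oral tablet) = 51.1975 + 3.064 = 54.2615 mg/L·hr
F = (AUC_ev/D_ev)/(AUC_iv/D_iv) = (54.2615/500)/(53.2/250) = 0.108523/0.2128 = 0.5100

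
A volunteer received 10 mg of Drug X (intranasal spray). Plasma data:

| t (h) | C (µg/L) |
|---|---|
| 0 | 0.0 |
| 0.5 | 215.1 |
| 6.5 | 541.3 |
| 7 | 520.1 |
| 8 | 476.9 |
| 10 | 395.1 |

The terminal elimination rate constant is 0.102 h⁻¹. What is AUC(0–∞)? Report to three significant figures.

Trapezoidal AUC_0→10:
  [0→0.5]: (0.0+215.1)/2 × 0.5 = 53.775
  [0.5→6.5]: (215.1+541.3)/2 × 6 = 2269.2
  [6.5→7]: (541.3+520.1)/2 × 0.5 = 265.35
  [7→8]: (520.1+476.9)/2 × 1 = 498.5
  [8→10]: (476.9+395.1)/2 × 2 = 872.0
  Sum = 3958.825 µg/L·h
Extrapolated tail: C_last / k_e = 395.1 / 0.102 = 3873.529
AUC_0→∞ = 3958.825 + 3873.529 = 7832.354 µg/L·h

AUC = 7830 µg/L·h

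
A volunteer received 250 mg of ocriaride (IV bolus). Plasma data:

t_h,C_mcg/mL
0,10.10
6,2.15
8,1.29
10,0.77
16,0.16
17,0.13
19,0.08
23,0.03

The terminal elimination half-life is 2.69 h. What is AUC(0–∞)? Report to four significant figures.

Trapezoidal AUC_0→23:
  [0→6]: (10.10+2.15)/2 × 6 = 36.75
  [6→8]: (2.15+1.29)/2 × 2 = 3.44
  [8→10]: (1.29+0.77)/2 × 2 = 2.06
  [10→16]: (0.77+0.16)/2 × 6 = 2.79
  [16→17]: (0.16+0.13)/2 × 1 = 0.145
  [17→19]: (0.13+0.08)/2 × 2 = 0.21
  [19→23]: (0.08+0.03)/2 × 4 = 0.22
  Sum = 45.615 mcg/mL·h
k_e = ln2 / t½ = 0.693147 / 2.69 = 0.2577 h^-1
Extrapolated tail: C_last / k_e = 0.03 / 0.2577 = 0.116
AUC_0→∞ = 45.615 + 0.116 = 45.731 mcg/mL·h

AUC = 45.73 mcg/mL·h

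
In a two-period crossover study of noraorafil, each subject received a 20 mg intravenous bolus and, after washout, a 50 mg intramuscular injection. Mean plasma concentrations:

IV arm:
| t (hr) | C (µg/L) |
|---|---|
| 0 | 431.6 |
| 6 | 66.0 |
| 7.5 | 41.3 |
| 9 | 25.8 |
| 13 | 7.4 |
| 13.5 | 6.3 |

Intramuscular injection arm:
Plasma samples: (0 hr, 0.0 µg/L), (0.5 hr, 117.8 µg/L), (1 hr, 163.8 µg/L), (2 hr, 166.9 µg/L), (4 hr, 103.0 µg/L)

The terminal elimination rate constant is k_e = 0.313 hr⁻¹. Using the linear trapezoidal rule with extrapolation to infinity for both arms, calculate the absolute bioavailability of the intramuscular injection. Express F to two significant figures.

Trapezoidal AUC_0→13.5 (IV):
  [0→6]: (431.6+66.0)/2 × 6 = 1492.8
  [6→7.5]: (66.0+41.3)/2 × 1.5 = 80.475
  [7.5→9]: (41.3+25.8)/2 × 1.5 = 50.325
  [9→13]: (25.8+7.4)/2 × 4 = 66.4
  [13→13.5]: (7.4+6.3)/2 × 0.5 = 3.425
  Sum = 1693.425 µg/L·hr
IV tail: 6.3/0.313 = 20.128; AUC_iv,0→∞ = 1693.425 + 20.128 = 1713.553 µg/L·hr
Trapezoidal AUC_0→4 (intramuscular injection):
  [0→0.5]: (0.0+117.8)/2 × 0.5 = 29.45
  [0.5→1]: (117.8+163.8)/2 × 0.5 = 70.4
  [1→2]: (163.8+166.9)/2 × 1 = 165.35
  [2→4]: (166.9+103.0)/2 × 2 = 269.9
  Sum = 535.1 µg/L·hr
intramuscular injection tail: 103.0/0.313 = 329.073; AUC_ev,0→∞ = 535.1 + 329.073 = 864.173 µg/L·hr
F = (AUC_ev/D_ev)/(AUC_iv/D_iv) = (864.173/50)/(1713.553/20) = 17.28346/85.67765 = 0.2017

F = 0.20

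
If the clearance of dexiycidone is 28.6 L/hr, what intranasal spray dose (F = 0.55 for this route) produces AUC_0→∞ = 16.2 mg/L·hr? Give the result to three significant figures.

Dose = CL × AUC_0→∞ / F
     = 28.6 × 16.2 / 0.55 = 842.4 mg

Dose = 842 mg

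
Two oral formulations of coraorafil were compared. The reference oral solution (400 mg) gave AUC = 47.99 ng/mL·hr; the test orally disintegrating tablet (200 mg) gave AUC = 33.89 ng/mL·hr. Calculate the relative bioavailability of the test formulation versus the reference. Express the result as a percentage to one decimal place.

F_rel = 141.2%

F_rel = (AUC_test/D_test) / (AUC_ref/D_ref)
      = (33.89/200) / (47.99/400)
      = 0.16945 / 0.119975 = 1.4124 = 141.24%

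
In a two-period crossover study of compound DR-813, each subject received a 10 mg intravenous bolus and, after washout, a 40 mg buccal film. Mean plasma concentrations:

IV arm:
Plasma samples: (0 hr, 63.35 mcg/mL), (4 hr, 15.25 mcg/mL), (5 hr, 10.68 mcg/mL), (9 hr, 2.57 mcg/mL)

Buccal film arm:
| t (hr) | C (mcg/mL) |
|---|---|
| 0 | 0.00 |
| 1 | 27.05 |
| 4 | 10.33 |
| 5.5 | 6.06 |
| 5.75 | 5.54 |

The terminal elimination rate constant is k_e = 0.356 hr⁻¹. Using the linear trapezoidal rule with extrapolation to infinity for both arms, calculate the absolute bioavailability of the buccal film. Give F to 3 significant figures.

Trapezoidal AUC_0→9 (IV):
  [0→4]: (63.35+15.25)/2 × 4 = 157.2
  [4→5]: (15.25+10.68)/2 × 1 = 12.965
  [5→9]: (10.68+2.57)/2 × 4 = 26.5
  Sum = 196.665 mcg/mL·hr
IV tail: 2.57/0.356 = 7.219; AUC_iv,0→∞ = 196.665 + 7.219 = 203.884 mcg/mL·hr
Trapezoidal AUC_0→5.75 (buccal film):
  [0→1]: (0.00+27.05)/2 × 1 = 13.525
  [1→4]: (27.05+10.33)/2 × 3 = 56.07
  [4→5.5]: (10.33+6.06)/2 × 1.5 = 12.2925
  [5.5→5.75]: (6.06+5.54)/2 × 0.25 = 1.45
  Sum = 83.3375 mcg/mL·hr
buccal film tail: 5.54/0.356 = 15.562; AUC_ev,0→∞ = 83.3375 + 15.562 = 98.8995 mcg/mL·hr
F = (AUC_ev/D_ev)/(AUC_iv/D_iv) = (98.8995/40)/(203.884/10) = 2.4724875/20.3884 = 0.1213

F = 0.121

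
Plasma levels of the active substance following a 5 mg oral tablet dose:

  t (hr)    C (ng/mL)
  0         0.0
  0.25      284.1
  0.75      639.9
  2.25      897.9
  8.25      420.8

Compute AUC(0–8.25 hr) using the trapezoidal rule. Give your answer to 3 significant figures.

Trapezoidal AUC_0→8.25:
  [0→0.25]: (0.0+284.1)/2 × 0.25 = 35.5125
  [0.25→0.75]: (284.1+639.9)/2 × 0.5 = 231.0
  [0.75→2.25]: (639.9+897.9)/2 × 1.5 = 1153.35
  [2.25→8.25]: (897.9+420.8)/2 × 6 = 3956.1
  Sum = 5375.9625 ng/mL·hr

AUC = 5380 ng/mL·hr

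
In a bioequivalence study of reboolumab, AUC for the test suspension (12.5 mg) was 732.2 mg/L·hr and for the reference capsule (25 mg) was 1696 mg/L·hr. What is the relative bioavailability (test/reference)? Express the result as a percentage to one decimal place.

F_rel = (AUC_test/D_test) / (AUC_ref/D_ref)
      = (732.2/12.5) / (1696/25)
      = 58.576 / 67.84 = 0.8634 = 86.34%

F_rel = 86.3%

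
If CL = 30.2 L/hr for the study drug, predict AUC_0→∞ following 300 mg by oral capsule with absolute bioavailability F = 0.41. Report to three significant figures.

AUC = 4.07 mg/L·hr

AUC_0→∞ = F × Dose / CL
        = 0.41 × 300 / 30.2 = 4.07285 mg/L·hr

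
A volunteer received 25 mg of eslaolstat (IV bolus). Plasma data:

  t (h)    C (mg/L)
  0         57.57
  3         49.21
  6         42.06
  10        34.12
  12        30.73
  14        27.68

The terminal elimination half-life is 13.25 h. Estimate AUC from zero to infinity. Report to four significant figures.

AUC = 1102 mg/L·h

Trapezoidal AUC_0→14:
  [0→3]: (57.57+49.21)/2 × 3 = 160.17
  [3→6]: (49.21+42.06)/2 × 3 = 136.905
  [6→10]: (42.06+34.12)/2 × 4 = 152.36
  [10→12]: (34.12+30.73)/2 × 2 = 64.85
  [12→14]: (30.73+27.68)/2 × 2 = 58.41
  Sum = 572.695 mg/L·h
k_e = ln2 / t½ = 0.693147 / 13.25 = 0.0523 h^-1
Extrapolated tail: C_last / k_e = 27.68 / 0.0523 = 529.254
AUC_0→∞ = 572.695 + 529.254 = 1101.949 mg/L·h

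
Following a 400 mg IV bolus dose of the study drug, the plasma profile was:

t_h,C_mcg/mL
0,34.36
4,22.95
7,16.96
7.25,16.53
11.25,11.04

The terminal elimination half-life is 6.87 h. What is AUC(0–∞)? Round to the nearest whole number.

AUC = 343 mcg/mL·h

Trapezoidal AUC_0→11.25:
  [0→4]: (34.36+22.95)/2 × 4 = 114.62
  [4→7]: (22.95+16.96)/2 × 3 = 59.865
  [7→7.25]: (16.96+16.53)/2 × 0.25 = 4.18625
  [7.25→11.25]: (16.53+11.04)/2 × 4 = 55.14
  Sum = 233.81125 mcg/mL·h
k_e = ln2 / t½ = 0.693147 / 6.87 = 0.1009 h^-1
Extrapolated tail: C_last / k_e = 11.04 / 0.1009 = 109.415
AUC_0→∞ = 233.81125 + 109.415 = 343.22625 mcg/mL·h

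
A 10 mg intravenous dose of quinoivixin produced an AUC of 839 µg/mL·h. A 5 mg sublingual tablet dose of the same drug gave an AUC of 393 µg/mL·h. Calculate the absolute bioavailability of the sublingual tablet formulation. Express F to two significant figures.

F = (AUC_ev / D_ev) / (AUC_iv / D_iv)
  = (393/5) / (839/10)
  = 78.6 / 83.9 = 0.9368

F = 0.94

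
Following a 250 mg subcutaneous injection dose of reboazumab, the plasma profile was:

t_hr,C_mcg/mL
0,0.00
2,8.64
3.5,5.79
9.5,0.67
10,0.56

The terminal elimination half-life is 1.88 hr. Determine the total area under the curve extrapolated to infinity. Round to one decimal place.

Trapezoidal AUC_0→10:
  [0→2]: (0.00+8.64)/2 × 2 = 8.64
  [2→3.5]: (8.64+5.79)/2 × 1.5 = 10.8225
  [3.5→9.5]: (5.79+0.67)/2 × 6 = 19.38
  [9.5→10]: (0.67+0.56)/2 × 0.5 = 0.3075
  Sum = 39.15 mcg/mL·hr
k_e = ln2 / t½ = 0.693147 / 1.88 = 0.3687 hr^-1
Extrapolated tail: C_last / k_e = 0.56 / 0.3687 = 1.519
AUC_0→∞ = 39.15 + 1.519 = 40.669 mcg/mL·hr

AUC = 40.7 mcg/mL·hr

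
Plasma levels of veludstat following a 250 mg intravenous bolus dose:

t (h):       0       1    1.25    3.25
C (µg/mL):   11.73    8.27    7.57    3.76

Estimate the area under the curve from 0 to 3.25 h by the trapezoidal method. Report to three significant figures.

Trapezoidal AUC_0→3.25:
  [0→1]: (11.73+8.27)/2 × 1 = 10.0
  [1→1.25]: (8.27+7.57)/2 × 0.25 = 1.98
  [1.25→3.25]: (7.57+3.76)/2 × 2 = 11.33
  Sum = 23.31 µg/mL·h

AUC = 23.3 µg/mL·h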